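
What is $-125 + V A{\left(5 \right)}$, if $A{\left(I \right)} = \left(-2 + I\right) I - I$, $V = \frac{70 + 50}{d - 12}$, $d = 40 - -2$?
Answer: $-85$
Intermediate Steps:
$d = 42$ ($d = 40 + 2 = 42$)
$V = 4$ ($V = \frac{70 + 50}{42 - 12} = \frac{120}{30} = 120 \cdot \frac{1}{30} = 4$)
$A{\left(I \right)} = - I + I \left(-2 + I\right)$ ($A{\left(I \right)} = I \left(-2 + I\right) - I = - I + I \left(-2 + I\right)$)
$-125 + V A{\left(5 \right)} = -125 + 4 \cdot 5 \left(-3 + 5\right) = -125 + 4 \cdot 5 \cdot 2 = -125 + 4 \cdot 10 = -125 + 40 = -85$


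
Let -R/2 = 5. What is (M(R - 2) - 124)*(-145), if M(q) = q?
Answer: 19720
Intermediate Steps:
R = -10 (R = -2*5 = -10)
(M(R - 2) - 124)*(-145) = ((-10 - 2) - 124)*(-145) = (-12 - 124)*(-145) = -136*(-145) = 19720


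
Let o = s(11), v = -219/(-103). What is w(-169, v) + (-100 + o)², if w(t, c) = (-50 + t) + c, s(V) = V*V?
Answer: 23085/103 ≈ 224.13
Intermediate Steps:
s(V) = V²
v = 219/103 (v = -219*(-1/103) = 219/103 ≈ 2.1262)
w(t, c) = -50 + c + t
o = 121 (o = 11² = 121)
w(-169, v) + (-100 + o)² = (-50 + 219/103 - 169) + (-100 + 121)² = -22338/103 + 21² = -22338/103 + 441 = 23085/103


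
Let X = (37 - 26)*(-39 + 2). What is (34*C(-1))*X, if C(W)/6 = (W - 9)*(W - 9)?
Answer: -8302800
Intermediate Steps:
X = -407 (X = 11*(-37) = -407)
C(W) = 6*(-9 + W)**2 (C(W) = 6*((W - 9)*(W - 9)) = 6*((-9 + W)*(-9 + W)) = 6*(-9 + W)**2)
(34*C(-1))*X = (34*(6*(-9 - 1)**2))*(-407) = (34*(6*(-10)**2))*(-407) = (34*(6*100))*(-407) = (34*600)*(-407) = 20400*(-407) = -8302800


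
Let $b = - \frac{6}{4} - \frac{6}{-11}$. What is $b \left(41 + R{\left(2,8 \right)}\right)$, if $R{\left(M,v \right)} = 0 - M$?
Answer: $- \frac{819}{22} \approx -37.227$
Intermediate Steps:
$R{\left(M,v \right)} = - M$
$b = - \frac{21}{22}$ ($b = \left(-6\right) \frac{1}{4} - - \frac{6}{11} = - \frac{3}{2} + \frac{6}{11} = - \frac{21}{22} \approx -0.95455$)
$b \left(41 + R{\left(2,8 \right)}\right) = - \frac{21 \left(41 - 2\right)}{22} = \left(- \frac{21}{22}\right) 39 = - \frac{819}{22}$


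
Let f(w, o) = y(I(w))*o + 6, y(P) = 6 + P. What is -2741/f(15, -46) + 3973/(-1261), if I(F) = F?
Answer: -357679/1210560 ≈ -0.29547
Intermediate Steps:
f(w, o) = 6 + o*(6 + w) (f(w, o) = (6 + w)*o + 6 = o*(6 + w) + 6 = 6 + o*(6 + w))
-2741/f(15, -46) + 3973/(-1261) = -2741/(6 - 46*(6 + 15)) + 3973/(-1261) = -2741/(6 - 46*21) + 3973*(-1/1261) = -2741/(6 - 966) - 3973/1261 = -2741/(-960) - 3973/1261 = -2741*(-1/960) - 3973/1261 = 2741/960 - 3973/1261 = -357679/1210560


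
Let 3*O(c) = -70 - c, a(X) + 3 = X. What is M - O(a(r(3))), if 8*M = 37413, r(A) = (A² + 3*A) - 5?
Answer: 112879/24 ≈ 4703.3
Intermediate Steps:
r(A) = -5 + A² + 3*A
a(X) = -3 + X
M = 37413/8 (M = (⅛)*37413 = 37413/8 ≈ 4676.6)
O(c) = -70/3 - c/3 (O(c) = (-70 - c)/3 = -70/3 - c/3)
M - O(a(r(3))) = 37413/8 - (-70/3 - (-3 + (-5 + 3² + 3*3))/3) = 37413/8 - (-70/3 - (-3 + (-5 + 9 + 9))/3) = 37413/8 - (-70/3 - (-3 + 13)/3) = 37413/8 - (-70/3 - ⅓*10) = 37413/8 - (-70/3 - 10/3) = 37413/8 - 1*(-80/3) = 37413/8 + 80/3 = 112879/24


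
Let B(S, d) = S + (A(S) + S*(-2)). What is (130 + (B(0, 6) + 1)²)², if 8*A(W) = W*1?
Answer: 17161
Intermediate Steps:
A(W) = W/8 (A(W) = (W*1)/8 = W/8)
B(S, d) = -7*S/8 (B(S, d) = S + (S/8 + S*(-2)) = S + (S/8 - 2*S) = S - 15*S/8 = -7*S/8)
(130 + (B(0, 6) + 1)²)² = (130 + (-7/8*0 + 1)²)² = (130 + (0 + 1)²)² = (130 + 1²)² = (130 + 1)² = 131² = 17161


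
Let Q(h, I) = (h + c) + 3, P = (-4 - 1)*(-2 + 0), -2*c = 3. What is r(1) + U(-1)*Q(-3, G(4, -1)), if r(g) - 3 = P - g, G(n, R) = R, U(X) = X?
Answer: 27/2 ≈ 13.500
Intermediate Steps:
c = -3/2 (c = -½*3 = -3/2 ≈ -1.5000)
P = 10 (P = -5*(-2) = 10)
Q(h, I) = 3/2 + h (Q(h, I) = (h - 3/2) + 3 = (-3/2 + h) + 3 = 3/2 + h)
r(g) = 13 - g (r(g) = 3 + (10 - g) = 13 - g)
r(1) + U(-1)*Q(-3, G(4, -1)) = (13 - 1*1) - (3/2 - 3) = (13 - 1) - 1*(-3/2) = 12 + 3/2 = 27/2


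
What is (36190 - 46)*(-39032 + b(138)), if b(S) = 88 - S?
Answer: -1412579808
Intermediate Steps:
(36190 - 46)*(-39032 + b(138)) = (36190 - 46)*(-39032 + (88 - 1*138)) = 36144*(-39032 + (88 - 138)) = 36144*(-39032 - 50) = 36144*(-39082) = -1412579808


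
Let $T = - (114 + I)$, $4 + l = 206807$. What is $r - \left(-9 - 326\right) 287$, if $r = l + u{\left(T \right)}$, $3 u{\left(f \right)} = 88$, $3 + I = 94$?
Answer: $\frac{908932}{3} \approx 3.0298 \cdot 10^{5}$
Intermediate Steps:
$I = 91$ ($I = -3 + 94 = 91$)
$l = 206803$ ($l = -4 + 206807 = 206803$)
$T = -205$ ($T = - (114 + 91) = \left(-1\right) 205 = -205$)
$u{\left(f \right)} = \frac{88}{3}$ ($u{\left(f \right)} = \frac{1}{3} \cdot 88 = \frac{88}{3}$)
$r = \frac{620497}{3}$ ($r = 206803 + \frac{88}{3} = \frac{620497}{3} \approx 2.0683 \cdot 10^{5}$)
$r - \left(-9 - 326\right) 287 = \frac{620497}{3} - \left(-9 - 326\right) 287 = \frac{620497}{3} - \left(-335\right) 287 = \frac{620497}{3} - -96145 = \frac{620497}{3} + 96145 = \frac{908932}{3}$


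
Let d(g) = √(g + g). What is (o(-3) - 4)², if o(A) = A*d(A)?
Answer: -38 + 24*I*√6 ≈ -38.0 + 58.788*I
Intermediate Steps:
d(g) = √2*√g (d(g) = √(2*g) = √2*√g)
o(A) = √2*A^(3/2) (o(A) = A*(√2*√A) = √2*A^(3/2))
(o(-3) - 4)² = (√2*(-3)^(3/2) - 4)² = (√2*(-3*I*√3) - 4)² = (-3*I*√6 - 4)² = (-4 - 3*I*√6)²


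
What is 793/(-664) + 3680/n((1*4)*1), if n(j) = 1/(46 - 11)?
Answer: 85522407/664 ≈ 1.2880e+5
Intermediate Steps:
n(j) = 1/35
793/(-664) + 3680/n((1*4)*1) = 793/(-664) + 3680/(1/35) = 793*(-1/664) + 3680*35 = -793/664 + 128800 = 85522407/664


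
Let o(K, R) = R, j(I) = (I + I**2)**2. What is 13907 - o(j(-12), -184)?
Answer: 14091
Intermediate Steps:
13907 - o(j(-12), -184) = 13907 - 1*(-184) = 13907 + 184 = 14091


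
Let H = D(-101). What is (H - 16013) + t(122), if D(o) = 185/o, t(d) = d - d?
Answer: -1617498/101 ≈ -16015.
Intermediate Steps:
t(d) = 0
H = -185/101 (H = 185/(-101) = 185*(-1/101) = -185/101 ≈ -1.8317)
(H - 16013) + t(122) = (-185/101 - 16013) + 0 = -1617498/101 + 0 = -1617498/101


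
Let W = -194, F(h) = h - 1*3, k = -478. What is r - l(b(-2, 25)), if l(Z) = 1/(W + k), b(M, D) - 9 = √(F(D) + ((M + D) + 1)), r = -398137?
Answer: -267548063/672 ≈ -3.9814e+5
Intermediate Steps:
F(h) = -3 + h (F(h) = h - 3 = -3 + h)
b(M, D) = 9 + √(-2 + M + 2*D) (b(M, D) = 9 + √((-3 + D) + ((M + D) + 1)) = 9 + √((-3 + D) + ((D + M) + 1)) = 9 + √((-3 + D) + (1 + D + M)) = 9 + √(-2 + M + 2*D))
l(Z) = -1/672 (l(Z) = 1/(-194 - 478) = 1/(-672) = -1/672)
r - l(b(-2, 25)) = -398137 - 1*(-1/672) = -398137 + 1/672 = -267548063/672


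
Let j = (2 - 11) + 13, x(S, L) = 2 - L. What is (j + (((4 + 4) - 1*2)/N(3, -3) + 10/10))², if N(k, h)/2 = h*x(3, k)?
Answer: 36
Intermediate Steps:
j = 4 (j = -9 + 13 = 4)
N(k, h) = 2*h*(2 - k) (N(k, h) = 2*(h*(2 - k)) = 2*h*(2 - k))
(j + (((4 + 4) - 1*2)/N(3, -3) + 10/10))² = (4 + (((4 + 4) - 1*2)/((2*(-3)*(2 - 1*3))) + 10/10))² = (4 + ((8 - 2)/((2*(-3)*(2 - 3))) + 10*(⅒)))² = (4 + (6/((2*(-3)*(-1))) + 1))² = (4 + (6/6 + 1))² = (4 + (6*(⅙) + 1))² = (4 + (1 + 1))² = (4 + 2)² = 6² = 36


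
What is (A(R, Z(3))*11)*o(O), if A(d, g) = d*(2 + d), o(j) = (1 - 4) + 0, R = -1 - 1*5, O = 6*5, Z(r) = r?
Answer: -792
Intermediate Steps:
O = 30
R = -6 (R = -1 - 5 = -6)
o(j) = -3 (o(j) = -3 + 0 = -3)
(A(R, Z(3))*11)*o(O) = (-6*(2 - 6)*11)*(-3) = (-6*(-4)*11)*(-3) = (24*11)*(-3) = 264*(-3) = -792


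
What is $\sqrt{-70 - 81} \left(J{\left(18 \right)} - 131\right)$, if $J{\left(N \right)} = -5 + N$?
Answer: $- 118 i \sqrt{151} \approx - 1450.0 i$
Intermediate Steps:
$\sqrt{-70 - 81} \left(J{\left(18 \right)} - 131\right) = \sqrt{-70 - 81} \left(\left(-5 + 18\right) - 131\right) = \sqrt{-151} \left(13 - 131\right) = i \sqrt{151} \left(-118\right) = - 118 i \sqrt{151}$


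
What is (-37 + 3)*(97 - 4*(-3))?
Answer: -3706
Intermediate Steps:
(-37 + 3)*(97 - 4*(-3)) = -34*(97 + 12) = -34*109 = -3706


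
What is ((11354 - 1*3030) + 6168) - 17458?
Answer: -2966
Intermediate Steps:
((11354 - 1*3030) + 6168) - 17458 = ((11354 - 3030) + 6168) - 17458 = (8324 + 6168) - 17458 = 14492 - 17458 = -2966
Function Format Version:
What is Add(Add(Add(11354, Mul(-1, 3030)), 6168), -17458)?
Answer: -2966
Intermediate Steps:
Add(Add(Add(11354, Mul(-1, 3030)), 6168), -17458) = Add(Add(Add(11354, -3030), 6168), -17458) = Add(Add(8324, 6168), -17458) = Add(14492, -17458) = -2966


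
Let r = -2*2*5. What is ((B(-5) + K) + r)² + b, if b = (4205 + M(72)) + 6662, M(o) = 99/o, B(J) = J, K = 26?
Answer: 86955/8 ≈ 10869.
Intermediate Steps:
b = 86947/8 (b = (4205 + 99/72) + 6662 = (4205 + 99*(1/72)) + 6662 = (4205 + 11/8) + 6662 = 33651/8 + 6662 = 86947/8 ≈ 10868.)
r = -20 (r = -4*5 = -20)
((B(-5) + K) + r)² + b = ((-5 + 26) - 20)² + 86947/8 = (21 - 20)² + 86947/8 = 1² + 86947/8 = 1 + 86947/8 = 86955/8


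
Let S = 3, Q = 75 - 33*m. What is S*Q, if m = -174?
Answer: 17451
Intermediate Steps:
Q = 5817 (Q = 75 - 33*(-174) = 75 + 5742 = 5817)
S*Q = 3*5817 = 17451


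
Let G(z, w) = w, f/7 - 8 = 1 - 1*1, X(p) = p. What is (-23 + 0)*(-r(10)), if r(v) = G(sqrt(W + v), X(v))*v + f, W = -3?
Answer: 3588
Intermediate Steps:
f = 56 (f = 56 + 7*(1 - 1*1) = 56 + 7*(1 - 1) = 56 + 7*0 = 56 + 0 = 56)
r(v) = 56 + v**2 (r(v) = v*v + 56 = v**2 + 56 = 56 + v**2)
(-23 + 0)*(-r(10)) = (-23 + 0)*(-(56 + 10**2)) = -(-23)*(56 + 100) = -(-23)*156 = -23*(-156) = 3588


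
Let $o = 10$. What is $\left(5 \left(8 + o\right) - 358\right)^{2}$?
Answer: $71824$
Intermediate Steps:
$\left(5 \left(8 + o\right) - 358\right)^{2} = \left(5 \left(8 + 10\right) - 358\right)^{2} = \left(5 \cdot 18 - 358\right)^{2} = \left(90 - 358\right)^{2} = \left(-268\right)^{2} = 71824$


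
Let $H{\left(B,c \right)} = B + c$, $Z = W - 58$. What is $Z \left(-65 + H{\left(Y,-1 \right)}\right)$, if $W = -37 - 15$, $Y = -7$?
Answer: $8030$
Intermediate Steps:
$W = -52$ ($W = -37 - 15 = -52$)
$Z = -110$ ($Z = -52 - 58 = -110$)
$Z \left(-65 + H{\left(Y,-1 \right)}\right) = - 110 \left(-65 - 8\right) = \left(-110\right) \left(-73\right) = 8030$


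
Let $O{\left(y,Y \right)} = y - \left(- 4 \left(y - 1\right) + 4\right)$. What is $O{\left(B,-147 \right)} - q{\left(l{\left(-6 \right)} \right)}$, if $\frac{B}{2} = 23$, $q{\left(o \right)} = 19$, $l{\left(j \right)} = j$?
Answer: $203$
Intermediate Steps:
$B = 46$ ($B = 2 \cdot 23 = 46$)
$O{\left(y,Y \right)} = -8 + 5 y$ ($O{\left(y,Y \right)} = y - \left(- 4 \left(y - 1\right) + 4\right) = y - \left(- 4 \left(-1 + y\right) + 4\right) = y - \left(\left(4 - 4 y\right) + 4\right) = y - \left(8 - 4 y\right) = y + \left(-8 + 4 y\right) = -8 + 5 y$)
$O{\left(B,-147 \right)} - q{\left(l{\left(-6 \right)} \right)} = \left(-8 + 5 \cdot 46\right) - 19 = \left(-8 + 230\right) - 19 = 222 - 19 = 203$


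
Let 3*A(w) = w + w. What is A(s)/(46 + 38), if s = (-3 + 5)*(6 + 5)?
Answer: 11/63 ≈ 0.17460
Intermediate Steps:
s = 22 (s = 2*11 = 22)
A(w) = 2*w/3 (A(w) = (w + w)/3 = (2*w)/3 = 2*w/3)
A(s)/(46 + 38) = ((⅔)*22)/(46 + 38) = (44/3)/84 = (1/84)*(44/3) = 11/63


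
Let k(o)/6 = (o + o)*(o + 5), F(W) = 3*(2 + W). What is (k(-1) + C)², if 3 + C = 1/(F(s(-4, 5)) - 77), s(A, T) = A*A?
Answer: 1378276/529 ≈ 2605.4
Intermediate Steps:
s(A, T) = A²
F(W) = 6 + 3*W
C = -70/23 (C = -3 + 1/((6 + 3*(-4)²) - 77) = -3 + 1/((6 + 3*16) - 77) = -3 + 1/((6 + 48) - 77) = -3 + 1/(54 - 77) = -3 + 1/(-23) = -3 - 1/23 = -70/23 ≈ -3.0435)
k(o) = 12*o*(5 + o) (k(o) = 6*((o + o)*(o + 5)) = 6*((2*o)*(5 + o)) = 6*(2*o*(5 + o)) = 12*o*(5 + o))
(k(-1) + C)² = (12*(-1)*(5 - 1) - 70/23)² = (12*(-1)*4 - 70/23)² = (-48 - 70/23)² = (-1174/23)² = 1378276/529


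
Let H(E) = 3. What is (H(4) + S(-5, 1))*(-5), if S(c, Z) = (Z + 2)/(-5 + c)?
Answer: -27/2 ≈ -13.500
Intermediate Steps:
S(c, Z) = (2 + Z)/(-5 + c)
(H(4) + S(-5, 1))*(-5) = (3 + (2 + 1)/(-5 - 5))*(-5) = (3 + 3/(-10))*(-5) = (3 - 1/10*3)*(-5) = (3 - 3/10)*(-5) = (27/10)*(-5) = -27/2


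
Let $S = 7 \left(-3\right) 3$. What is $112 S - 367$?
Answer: $-7423$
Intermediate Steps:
$S = -63$ ($S = \left(-21\right) 3 = -63$)
$112 S - 367 = 112 \left(-63\right) - 367 = -7056 - 367 = -7423$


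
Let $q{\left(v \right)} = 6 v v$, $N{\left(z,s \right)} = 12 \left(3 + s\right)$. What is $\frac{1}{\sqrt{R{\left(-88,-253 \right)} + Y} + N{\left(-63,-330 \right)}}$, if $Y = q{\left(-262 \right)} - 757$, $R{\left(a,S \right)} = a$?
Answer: $- \frac{3924}{14986757} - \frac{\sqrt{411019}}{14986757} \approx -0.00030461$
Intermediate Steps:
$N{\left(z,s \right)} = 36 + 12 s$
$q{\left(v \right)} = 6 v^{2}$
$Y = 411107$ ($Y = 6 \left(-262\right)^{2} - 757 = 6 \cdot 68644 - 757 = 411864 - 757 = 411107$)
$\frac{1}{\sqrt{R{\left(-88,-253 \right)} + Y} + N{\left(-63,-330 \right)}} = \frac{1}{\sqrt{-88 + 411107} + \left(36 + 12 \left(-330\right)\right)} = \frac{1}{\sqrt{411019} + \left(36 - 3960\right)} = \frac{1}{\sqrt{411019} - 3924} = \frac{1}{-3924 + \sqrt{411019}}$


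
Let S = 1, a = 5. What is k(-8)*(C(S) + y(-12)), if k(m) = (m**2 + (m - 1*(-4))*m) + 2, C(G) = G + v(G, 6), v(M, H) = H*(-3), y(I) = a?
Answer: -1176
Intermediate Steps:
y(I) = 5
v(M, H) = -3*H
C(G) = -18 + G (C(G) = G - 3*6 = G - 18 = -18 + G)
k(m) = 2 + m**2 + m*(4 + m) (k(m) = (m**2 + (m + 4)*m) + 2 = (m**2 + (4 + m)*m) + 2 = (m**2 + m*(4 + m)) + 2 = 2 + m**2 + m*(4 + m))
k(-8)*(C(S) + y(-12)) = (2 + 2*(-8)**2 + 4*(-8))*((-18 + 1) + 5) = (2 + 2*64 - 32)*(-17 + 5) = (2 + 128 - 32)*(-12) = 98*(-12) = -1176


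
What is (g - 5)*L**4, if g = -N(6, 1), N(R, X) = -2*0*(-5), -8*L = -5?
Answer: -3125/4096 ≈ -0.76294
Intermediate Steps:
L = 5/8 (L = -1/8*(-5) = 5/8 ≈ 0.62500)
N(R, X) = 0 (N(R, X) = 0*(-5) = 0)
g = 0 (g = -1*0 = 0)
(g - 5)*L**4 = (0 - 5)*(5/8)**4 = -5*625/4096 = -3125/4096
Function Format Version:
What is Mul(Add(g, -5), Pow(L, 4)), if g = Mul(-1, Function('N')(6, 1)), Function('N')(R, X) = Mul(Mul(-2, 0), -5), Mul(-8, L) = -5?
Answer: Rational(-3125, 4096) ≈ -0.76294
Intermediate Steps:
L = Rational(5, 8) (L = Mul(Rational(-1, 8), -5) = Rational(5, 8) ≈ 0.62500)
Function('N')(R, X) = 0 (Function('N')(R, X) = Mul(0, -5) = 0)
g = 0 (g = Mul(-1, 0) = 0)
Mul(Add(g, -5), Pow(L, 4)) = Mul(Add(0, -5), Pow(Rational(5, 8), 4)) = Mul(-5, Rational(625, 4096)) = Rational(-3125, 4096)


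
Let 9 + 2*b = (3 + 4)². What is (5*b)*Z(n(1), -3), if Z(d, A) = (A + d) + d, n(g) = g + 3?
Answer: 500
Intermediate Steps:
n(g) = 3 + g
b = 20 (b = -9/2 + (3 + 4)²/2 = -9/2 + (½)*7² = -9/2 + (½)*49 = -9/2 + 49/2 = 20)
Z(d, A) = A + 2*d
(5*b)*Z(n(1), -3) = (5*20)*(-3 + 2*(3 + 1)) = 100*(-3 + 2*4) = 100*(-3 + 8) = 100*5 = 500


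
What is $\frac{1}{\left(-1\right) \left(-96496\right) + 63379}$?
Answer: $\frac{1}{159875} \approx 6.2549 \cdot 10^{-6}$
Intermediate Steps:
$\frac{1}{\left(-1\right) \left(-96496\right) + 63379} = \frac{1}{96496 + 63379} = \frac{1}{159875}$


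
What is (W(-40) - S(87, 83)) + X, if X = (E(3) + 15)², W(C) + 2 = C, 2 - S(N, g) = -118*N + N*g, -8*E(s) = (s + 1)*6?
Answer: -2945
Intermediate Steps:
E(s) = -¾ - 3*s/4 (E(s) = -(s + 1)*6/8 = -(1 + s)*6/8 = -(6 + 6*s)/8 = -¾ - 3*s/4)
S(N, g) = 2 + 118*N - N*g (S(N, g) = 2 - (-118*N + N*g) = 2 + (118*N - N*g) = 2 + 118*N - N*g)
W(C) = -2 + C
X = 144 (X = ((-¾ - ¾*3) + 15)² = ((-¾ - 9/4) + 15)² = (-3 + 15)² = 12² = 144)
(W(-40) - S(87, 83)) + X = ((-2 - 40) - (2 + 118*87 - 1*87*83)) + 144 = (-42 - (2 + 10266 - 7221)) + 144 = (-42 - 1*3047) + 144 = (-42 - 3047) + 144 = -3089 + 144 = -2945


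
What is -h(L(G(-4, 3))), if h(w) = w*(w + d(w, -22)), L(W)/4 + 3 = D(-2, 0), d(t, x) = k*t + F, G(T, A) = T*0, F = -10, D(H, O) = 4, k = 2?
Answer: -8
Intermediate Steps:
G(T, A) = 0
d(t, x) = -10 + 2*t (d(t, x) = 2*t - 10 = -10 + 2*t)
L(W) = 4 (L(W) = -12 + 4*4 = -12 + 16 = 4)
h(w) = w*(-10 + 3*w) (h(w) = w*(w + (-10 + 2*w)) = w*(-10 + 3*w))
-h(L(G(-4, 3))) = -4*(-10 + 3*4) = -4*(-10 + 12) = -4*2 = -1*8 = -8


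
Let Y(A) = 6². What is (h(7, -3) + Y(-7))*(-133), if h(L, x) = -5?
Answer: -4123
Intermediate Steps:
Y(A) = 36
(h(7, -3) + Y(-7))*(-133) = (-5 + 36)*(-133) = 31*(-133) = -4123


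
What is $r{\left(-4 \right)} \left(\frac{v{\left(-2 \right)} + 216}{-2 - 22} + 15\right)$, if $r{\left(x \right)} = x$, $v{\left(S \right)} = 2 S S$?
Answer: $- \frac{68}{3} \approx -22.667$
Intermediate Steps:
$v{\left(S \right)} = 2 S^{2}$
$r{\left(-4 \right)} \left(\frac{v{\left(-2 \right)} + 216}{-2 - 22} + 15\right) = - 4 \left(\frac{2 \left(-2\right)^{2} + 216}{-2 - 22} + 15\right) = - 4 \left(\frac{2 \cdot 4 + 216}{-24} + 15\right) = - 4 \left(\left(8 + 216\right) \left(- \frac{1}{24}\right) + 15\right) = - 4 \left(224 \left(- \frac{1}{24}\right) + 15\right) = - 4 \left(- \frac{28}{3} + 15\right) = \left(-4\right) \frac{17}{3} = - \frac{68}{3}$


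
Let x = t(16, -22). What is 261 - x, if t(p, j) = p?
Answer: 245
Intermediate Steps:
x = 16
261 - x = 261 - 1*16 = 261 - 16 = 245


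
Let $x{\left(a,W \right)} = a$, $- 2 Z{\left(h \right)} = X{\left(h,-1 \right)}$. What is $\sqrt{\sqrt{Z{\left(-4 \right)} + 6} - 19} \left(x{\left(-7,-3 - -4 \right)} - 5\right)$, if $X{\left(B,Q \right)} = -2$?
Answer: $- 12 i \sqrt{19 - \sqrt{7}} \approx - 48.528 i$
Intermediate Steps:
$Z{\left(h \right)} = 1$ ($Z{\left(h \right)} = \left(- \frac{1}{2}\right) \left(-2\right) = 1$)
$\sqrt{\sqrt{Z{\left(-4 \right)} + 6} - 19} \left(x{\left(-7,-3 - -4 \right)} - 5\right) = \sqrt{\sqrt{1 + 6} - 19} \left(-7 - 5\right) = \sqrt{\sqrt{7} - 19} \left(-12\right) = \sqrt{-19 + \sqrt{7}} \left(-12\right) = - 12 \sqrt{-19 + \sqrt{7}}$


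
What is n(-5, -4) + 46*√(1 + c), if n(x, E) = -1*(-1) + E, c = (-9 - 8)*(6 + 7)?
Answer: -3 + 92*I*√55 ≈ -3.0 + 682.29*I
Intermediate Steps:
c = -221 (c = -17*13 = -221)
n(x, E) = 1 + E
n(-5, -4) + 46*√(1 + c) = (1 - 4) + 46*√(1 - 221) = -3 + 46*√(-220) = -3 + 46*(2*I*√55) = -3 + 92*I*√55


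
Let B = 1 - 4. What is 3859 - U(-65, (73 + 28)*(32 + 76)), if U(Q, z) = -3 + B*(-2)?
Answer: 3856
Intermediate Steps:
B = -3
U(Q, z) = 3 (U(Q, z) = -3 - 3*(-2) = -3 + 6 = 3)
3859 - U(-65, (73 + 28)*(32 + 76)) = 3859 - 1*3 = 3859 - 3 = 3856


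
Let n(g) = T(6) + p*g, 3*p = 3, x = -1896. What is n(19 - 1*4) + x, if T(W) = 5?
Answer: -1876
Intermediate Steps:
p = 1 (p = (⅓)*3 = 1)
n(g) = 5 + g (n(g) = 5 + 1*g = 5 + g)
n(19 - 1*4) + x = (5 + (19 - 1*4)) - 1896 = (5 + (19 - 4)) - 1896 = (5 + 15) - 1896 = 20 - 1896 = -1876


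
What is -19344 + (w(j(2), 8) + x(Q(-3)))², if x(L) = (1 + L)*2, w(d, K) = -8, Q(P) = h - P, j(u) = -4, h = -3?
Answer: -19308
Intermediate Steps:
Q(P) = -3 - P
x(L) = 2 + 2*L
-19344 + (w(j(2), 8) + x(Q(-3)))² = -19344 + (-8 + (2 + 2*(-3 - 1*(-3))))² = -19344 + (-8 + (2 + 2*(-3 + 3)))² = -19344 + (-8 + (2 + 2*0))² = -19344 + (-8 + (2 + 0))² = -19344 + (-8 + 2)² = -19344 + (-6)² = -19344 + 36 = -19308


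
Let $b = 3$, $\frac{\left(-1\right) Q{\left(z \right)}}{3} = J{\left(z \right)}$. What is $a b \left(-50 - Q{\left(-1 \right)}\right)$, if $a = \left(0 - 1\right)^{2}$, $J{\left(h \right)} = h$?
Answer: $-159$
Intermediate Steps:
$Q{\left(z \right)} = - 3 z$
$a = 1$ ($a = \left(-1\right)^{2} = 1$)
$a b \left(-50 - Q{\left(-1 \right)}\right) = 1 \cdot 3 \left(-50 - \left(-3\right) \left(-1\right)\right) = 3 \left(-50 - 3\right) = 3 \left(-53\right) = -159$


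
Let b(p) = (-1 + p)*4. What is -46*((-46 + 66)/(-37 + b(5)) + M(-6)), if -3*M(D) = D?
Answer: -1012/21 ≈ -48.190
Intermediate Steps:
b(p) = -4 + 4*p
M(D) = -D/3
-46*((-46 + 66)/(-37 + b(5)) + M(-6)) = -46*((-46 + 66)/(-37 + (-4 + 4*5)) - 1/3*(-6)) = -46*(20/(-37 + (-4 + 20)) + 2) = -46*(20/(-37 + 16) + 2) = -46*(20/(-21) + 2) = -46*(20*(-1/21) + 2) = -46*(-20/21 + 2) = -46*22/21 = -1012/21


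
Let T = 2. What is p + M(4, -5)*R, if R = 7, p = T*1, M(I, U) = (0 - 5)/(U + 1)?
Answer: 43/4 ≈ 10.750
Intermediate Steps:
M(I, U) = -5/(1 + U)
p = 2 (p = 2*1 = 2)
p + M(4, -5)*R = 2 - 5/(1 - 5)*7 = 2 - 5/(-4)*7 = 2 - 5*(-¼)*7 = 2 + (5/4)*7 = 2 + 35/4 = 43/4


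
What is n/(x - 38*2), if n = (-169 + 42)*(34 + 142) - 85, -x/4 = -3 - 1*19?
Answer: -7479/4 ≈ -1869.8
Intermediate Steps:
x = 88 (x = -4*(-3 - 1*19) = -4*(-3 - 19) = -4*(-22) = 88)
n = -22437 (n = -127*176 - 85 = -22352 - 85 = -22437)
n/(x - 38*2) = -22437/(88 - 38*2) = -22437/(88 - 76) = -22437/12 = -22437*1/12 = -7479/4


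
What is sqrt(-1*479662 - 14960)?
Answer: 3*I*sqrt(54958) ≈ 703.29*I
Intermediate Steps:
sqrt(-1*479662 - 14960) = sqrt(-479662 - 14960) = sqrt(-494622) = 3*I*sqrt(54958)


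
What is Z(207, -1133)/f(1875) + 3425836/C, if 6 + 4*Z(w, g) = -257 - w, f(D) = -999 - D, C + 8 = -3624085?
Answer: -6280014491/6943762188 ≈ -0.90441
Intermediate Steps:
C = -3624093 (C = -8 - 3624085 = -3624093)
Z(w, g) = -263/4 - w/4 (Z(w, g) = -3/2 + (-257 - w)/4 = -3/2 + (-257/4 - w/4) = -263/4 - w/4)
Z(207, -1133)/f(1875) + 3425836/C = (-263/4 - ¼*207)/(-999 - 1*1875) + 3425836/(-3624093) = (-263/4 - 207/4)/(-999 - 1875) + 3425836*(-1/3624093) = -235/2/(-2874) - 3425836/3624093 = -235/2*(-1/2874) - 3425836/3624093 = 235/5748 - 3425836/3624093 = -6280014491/6943762188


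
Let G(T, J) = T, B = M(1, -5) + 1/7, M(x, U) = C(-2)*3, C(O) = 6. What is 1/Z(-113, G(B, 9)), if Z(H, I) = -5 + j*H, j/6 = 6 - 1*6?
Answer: -1/5 ≈ -0.20000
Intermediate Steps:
M(x, U) = 18 (M(x, U) = 6*3 = 18)
j = 0 (j = 6*(6 - 1*6) = 6*(6 - 6) = 6*0 = 0)
B = 127/7 (B = 18 + 1/7 = 127/7 ≈ 18.143)
Z(H, I) = -5 (Z(H, I) = -5 + 0*H = -5 + 0 = -5)
1/Z(-113, G(B, 9)) = 1/(-5) = -1/5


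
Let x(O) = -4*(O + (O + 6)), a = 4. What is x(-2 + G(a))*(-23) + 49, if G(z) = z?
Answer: 969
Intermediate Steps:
x(O) = -24 - 8*O (x(O) = -4*(O + (6 + O)) = -4*(6 + 2*O) = -24 - 8*O)
x(-2 + G(a))*(-23) + 49 = (-24 - 8*(-2 + 4))*(-23) + 49 = (-24 - 8*2)*(-23) + 49 = (-24 - 16)*(-23) + 49 = -40*(-23) + 49 = 920 + 49 = 969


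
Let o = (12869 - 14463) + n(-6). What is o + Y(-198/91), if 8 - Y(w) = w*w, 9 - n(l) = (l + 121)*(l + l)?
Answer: -1670561/8281 ≈ -201.73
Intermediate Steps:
n(l) = 9 - 2*l*(121 + l) (n(l) = 9 - (l + 121)*(l + l) = 9 - (121 + l)*2*l = 9 - 2*l*(121 + l))
Y(w) = 8 - w² (Y(w) = 8 - w*w = 8 - w²)
o = -205 (o = (12869 - 14463) + (9 - 242*(-6) - 2*(-6)²) = -1594 + (9 + 1452 - 2*36) = -1594 + (9 + 1452 - 72) = -1594 + 1389 = -205)
o + Y(-198/91) = -205 + (8 - (-198/91)²) = -205 + (8 - 1*39204/8281) = -205 + (8 - 39204/8281) = -205 + 27044/8281 = -1670561/8281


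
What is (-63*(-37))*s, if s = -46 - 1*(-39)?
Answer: -16317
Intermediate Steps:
s = -7 (s = -46 + 39 = -7)
(-63*(-37))*s = -63*(-37)*(-7) = 2331*(-7) = -16317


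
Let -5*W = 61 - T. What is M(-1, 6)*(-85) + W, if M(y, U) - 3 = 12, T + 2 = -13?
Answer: -6451/5 ≈ -1290.2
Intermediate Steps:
T = -15 (T = -2 - 13 = -15)
M(y, U) = 15 (M(y, U) = 3 + 12 = 15)
W = -76/5 (W = -(61 - 1*(-15))/5 = -(61 + 15)/5 = -⅕*76 = -76/5 ≈ -15.200)
M(-1, 6)*(-85) + W = 15*(-85) - 76/5 = -1275 - 76/5 = -6451/5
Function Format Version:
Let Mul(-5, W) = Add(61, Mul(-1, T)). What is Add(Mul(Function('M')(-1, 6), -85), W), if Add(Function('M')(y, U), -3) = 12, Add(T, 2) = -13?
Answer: Rational(-6451, 5) ≈ -1290.2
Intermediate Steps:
T = -15 (T = Add(-2, -13) = -15)
Function('M')(y, U) = 15 (Function('M')(y, U) = Add(3, 12) = 15)
W = Rational(-76, 5) (W = Mul(Rational(-1, 5), Add(61, Mul(-1, -15))) = Mul(Rational(-1, 5), Add(61, 15)) = Mul(Rational(-1, 5), 76) = Rational(-76, 5) ≈ -15.200)
Add(Mul(Function('M')(-1, 6), -85), W) = Add(Mul(15, -85), Rational(-76, 5)) = Add(-1275, Rational(-76, 5)) = Rational(-6451, 5)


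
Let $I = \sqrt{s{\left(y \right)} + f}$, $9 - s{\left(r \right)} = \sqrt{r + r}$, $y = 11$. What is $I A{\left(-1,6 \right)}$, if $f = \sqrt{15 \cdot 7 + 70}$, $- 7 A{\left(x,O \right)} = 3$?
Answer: $- \frac{3 \sqrt{9 - \sqrt{22} + 5 \sqrt{7}}}{7} \approx -1.7948$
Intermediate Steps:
$A{\left(x,O \right)} = - \frac{3}{7}$ ($A{\left(x,O \right)} = \left(- \frac{1}{7}\right) 3 = - \frac{3}{7}$)
$s{\left(r \right)} = 9 - \sqrt{2} \sqrt{r}$ ($s{\left(r \right)} = 9 - \sqrt{r + r} = 9 - \sqrt{2 r} = 9 - \sqrt{2} \sqrt{r}$)
$f = 5 \sqrt{7}$ ($f = \sqrt{105 + 70} = \sqrt{175} = 5 \sqrt{7} \approx 13.229$)
$I = \sqrt{9 - \sqrt{22} + 5 \sqrt{7}}$ ($I = \sqrt{\left(9 - \sqrt{2} \sqrt{11}\right) + 5 \sqrt{7}} = \sqrt{\left(9 - \sqrt{22}\right) + 5 \sqrt{7}} = \sqrt{9 - \sqrt{22} + 5 \sqrt{7}} \approx 4.1879$)
$I A{\left(-1,6 \right)} = \sqrt{9 - \sqrt{22} + 5 \sqrt{7}} \left(- \frac{3}{7}\right) = - \frac{3 \sqrt{9 - \sqrt{22} + 5 \sqrt{7}}}{7}$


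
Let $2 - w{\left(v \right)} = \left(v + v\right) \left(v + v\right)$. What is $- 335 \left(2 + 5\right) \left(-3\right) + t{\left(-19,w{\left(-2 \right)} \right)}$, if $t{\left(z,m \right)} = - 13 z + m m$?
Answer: $7478$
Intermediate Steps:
$w{\left(v \right)} = 2 - 4 v^{2}$ ($w{\left(v \right)} = 2 - \left(v + v\right) \left(v + v\right) = 2 - 2 v 2 v = 2 - 4 v^{2}$)
$t{\left(z,m \right)} = m^{2} - 13 z$ ($t{\left(z,m \right)} = - 13 z + m^{2} = m^{2} - 13 z$)
$- 335 \left(2 + 5\right) \left(-3\right) + t{\left(-19,w{\left(-2 \right)} \right)} = - 335 \left(2 + 5\right) \left(-3\right) + \left(\left(2 - 4 \left(-2\right)^{2}\right)^{2} - -247\right) = - 335 \cdot 7 \left(-3\right) + \left(\left(2 - 16\right)^{2} + 247\right) = \left(-335\right) \left(-21\right) + \left(\left(2 - 16\right)^{2} + 247\right) = 7035 + \left(\left(-14\right)^{2} + 247\right) = 7035 + \left(196 + 247\right) = 7035 + 443 = 7478$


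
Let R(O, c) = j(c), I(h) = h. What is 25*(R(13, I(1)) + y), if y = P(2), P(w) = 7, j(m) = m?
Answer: 200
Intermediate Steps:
R(O, c) = c
y = 7
25*(R(13, I(1)) + y) = 25*(1 + 7) = 25*8 = 200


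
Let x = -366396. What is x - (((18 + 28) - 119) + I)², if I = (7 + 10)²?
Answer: -413052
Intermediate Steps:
I = 289 (I = 17² = 289)
x - (((18 + 28) - 119) + I)² = -366396 - (((18 + 28) - 119) + 289)² = -366396 - ((46 - 119) + 289)² = -366396 - (-73 + 289)² = -366396 - 1*216² = -366396 - 1*46656 = -366396 - 46656 = -413052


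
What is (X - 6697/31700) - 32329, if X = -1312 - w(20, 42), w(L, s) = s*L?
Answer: -1093054397/31700 ≈ -34481.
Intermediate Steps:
w(L, s) = L*s
X = -2152 (X = -1312 - 20*42 = -1312 - 1*840 = -1312 - 840 = -2152)
(X - 6697/31700) - 32329 = (-2152 - 6697/31700) - 32329 = -68225097/31700 - 32329 = -1093054397/31700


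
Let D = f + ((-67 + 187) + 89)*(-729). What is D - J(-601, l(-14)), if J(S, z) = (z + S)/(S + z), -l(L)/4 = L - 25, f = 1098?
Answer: -151264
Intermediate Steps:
l(L) = 100 - 4*L (l(L) = -4*(L - 25) = -4*(-25 + L) = 100 - 4*L)
J(S, z) = 1 (J(S, z) = (S + z)/(S + z) = 1)
D = -151263 (D = 1098 + ((-67 + 187) + 89)*(-729) = 1098 + (120 + 89)*(-729) = 1098 + 209*(-729) = 1098 - 152361 = -151263)
D - J(-601, l(-14)) = -151263 - 1*1 = -151263 - 1 = -151264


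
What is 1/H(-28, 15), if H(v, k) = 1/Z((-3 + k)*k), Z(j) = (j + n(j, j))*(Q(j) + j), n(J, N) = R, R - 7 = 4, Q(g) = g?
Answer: 68760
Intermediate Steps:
R = 11 (R = 7 + 4 = 11)
n(J, N) = 11
Z(j) = 2*j*(11 + j) (Z(j) = (j + 11)*(j + j) = (11 + j)*(2*j) = 2*j*(11 + j))
H(v, k) = 1/(2*k*(-3 + k)*(11 + k*(-3 + k))) (H(v, k) = 1/(2*((-3 + k)*k)*(11 + (-3 + k)*k)) = 1/(2*(k*(-3 + k))*(11 + k*(-3 + k))) = 1/(2*k*(-3 + k)*(11 + k*(-3 + k))))
1/H(-28, 15) = 1/((½)/(15*(-3 + 15)*(11 + 15*(-3 + 15)))) = 1/((½)*(1/15)/(12*(11 + 15*12))) = 1/((½)*(1/15)*(1/12)/(11 + 180)) = 1/((½)*(1/15)*(1/12)/191) = 1/((½)*(1/15)*(1/12)*(1/191)) = 1/(1/68760) = 68760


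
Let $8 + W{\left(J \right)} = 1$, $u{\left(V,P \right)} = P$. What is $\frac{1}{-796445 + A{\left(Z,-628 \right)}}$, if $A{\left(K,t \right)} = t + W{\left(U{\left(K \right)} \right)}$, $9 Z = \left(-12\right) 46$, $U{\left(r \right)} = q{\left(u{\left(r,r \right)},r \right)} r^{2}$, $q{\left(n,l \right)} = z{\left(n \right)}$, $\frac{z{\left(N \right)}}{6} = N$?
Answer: $- \frac{1}{797080} \approx -1.2546 \cdot 10^{-6}$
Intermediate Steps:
$z{\left(N \right)} = 6 N$
$q{\left(n,l \right)} = 6 n$
$U{\left(r \right)} = 6 r^{3}$ ($U{\left(r \right)} = 6 r r^{2} = 6 r^{3}$)
$W{\left(J \right)} = -7$ ($W{\left(J \right)} = -8 + 1 = -7$)
$Z = - \frac{184}{3}$ ($Z = \frac{\left(-12\right) 46}{9} = \frac{1}{9} \left(-552\right) = - \frac{184}{3} \approx -61.333$)
$A{\left(K,t \right)} = -7 + t$ ($A{\left(K,t \right)} = t - 7 = -7 + t$)
$\frac{1}{-796445 + A{\left(Z,-628 \right)}} = \frac{1}{-796445 - 635} = \frac{1}{-797080} = - \frac{1}{797080}$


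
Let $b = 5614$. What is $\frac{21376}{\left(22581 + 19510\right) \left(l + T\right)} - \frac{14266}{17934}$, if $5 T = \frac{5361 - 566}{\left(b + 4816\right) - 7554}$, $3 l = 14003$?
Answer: $- \frac{246744216105311}{310228239414765} \approx -0.79536$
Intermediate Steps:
$l = \frac{14003}{3}$ ($l = \frac{1}{3} \cdot 14003 = \frac{14003}{3} \approx 4667.7$)
$T = \frac{959}{2876}$ ($T = \frac{\left(5361 - 566\right) \frac{1}{\left(5614 + 4816\right) - 7554}}{5} = \frac{4795 \frac{1}{10430 - 7554}}{5} = \frac{4795 \cdot \frac{1}{2876}}{5} = \frac{1}{5} \cdot \frac{4795}{2876} = \frac{959}{2876} \approx 0.33345$)
$\frac{21376}{\left(22581 + 19510\right) \left(l + T\right)} - \frac{14266}{17934} = \frac{21376}{\left(22581 + 19510\right) \left(\frac{14003}{3} + \frac{959}{2876}\right)} - \frac{14266}{17934} = \frac{21376}{42091 \cdot \frac{40275505}{8628}} - \frac{1019}{1281} = \frac{21376}{\frac{1695236280955}{8628}} - \frac{1019}{1281} = 21376 \cdot \frac{8628}{1695236280955} - \frac{1019}{1281} = \frac{184432128}{1695236280955} - \frac{1019}{1281} = - \frac{246744216105311}{310228239414765}$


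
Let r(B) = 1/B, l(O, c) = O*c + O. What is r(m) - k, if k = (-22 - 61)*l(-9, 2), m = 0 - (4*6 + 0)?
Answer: -53785/24 ≈ -2241.0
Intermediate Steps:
l(O, c) = O + O*c
m = -24 (m = 0 - (24 + 0) = 0 - 1*24 = 0 - 24 = -24)
k = 2241 (k = (-22 - 61)*(-9*(1 + 2)) = -(-747)*3 = -83*(-27) = 2241)
r(m) - k = 1/(-24) - 1*2241 = -1/24 - 2241 = -53785/24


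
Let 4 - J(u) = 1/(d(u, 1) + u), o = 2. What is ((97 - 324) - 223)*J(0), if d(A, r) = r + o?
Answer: -1650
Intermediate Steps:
d(A, r) = 2 + r (d(A, r) = r + 2 = 2 + r)
J(u) = 4 - 1/(3 + u) (J(u) = 4 - 1/((2 + 1) + u) = 4 - 1/(3 + u))
((97 - 324) - 223)*J(0) = ((97 - 324) - 223)*((11 + 4*0)/(3 + 0)) = (-227 - 223)*((11 + 0)/3) = -150*11 = -450*11/3 = -1650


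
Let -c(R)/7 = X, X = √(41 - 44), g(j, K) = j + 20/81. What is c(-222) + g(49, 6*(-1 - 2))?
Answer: 3989/81 - 7*I*√3 ≈ 49.247 - 12.124*I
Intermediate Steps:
g(j, K) = 20/81 + j (g(j, K) = j + 20*(1/81) = j + 20/81 = 20/81 + j)
X = I*√3 (X = √(-3) = I*√3 ≈ 1.732*I)
c(R) = -7*I*√3
c(-222) + g(49, 6*(-1 - 2)) = -7*I*√3 + (20/81 + 49) = -7*I*√3 + 3989/81 = 3989/81 - 7*I*√3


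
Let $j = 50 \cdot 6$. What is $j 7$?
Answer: $2100$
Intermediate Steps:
$j = 300$
$j 7 = 300 \cdot 7 = 2100$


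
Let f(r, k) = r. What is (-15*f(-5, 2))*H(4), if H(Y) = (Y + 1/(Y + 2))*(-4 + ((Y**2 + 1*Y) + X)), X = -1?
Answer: 9375/2 ≈ 4687.5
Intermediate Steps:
H(Y) = (Y + 1/(2 + Y))*(-5 + Y + Y**2) (H(Y) = (Y + 1/(Y + 2))*(-4 + ((Y**2 + 1*Y) - 1)) = (Y + 1/(2 + Y))*(-4 + ((Y**2 + Y) - 1)) = (Y + 1/(2 + Y))*(-4 + ((Y + Y**2) - 1)) = (Y + 1/(2 + Y))*(-4 + (-1 + Y + Y**2)) = (Y + 1/(2 + Y))*(-5 + Y + Y**2))
(-15*f(-5, 2))*H(4) = (-15*(-5))*((-5 + 4**4 - 9*4 - 2*4**2 + 3*4**3)/(2 + 4)) = 75*((-5 + 256 - 36 - 2*16 + 3*64)/6) = 75*((-5 + 256 - 36 - 32 + 192)/6) = 75*((1/6)*375) = 75*(125/2) = 9375/2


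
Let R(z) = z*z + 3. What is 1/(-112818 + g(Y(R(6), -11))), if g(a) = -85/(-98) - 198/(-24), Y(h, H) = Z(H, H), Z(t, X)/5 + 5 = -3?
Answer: -196/22110541 ≈ -8.8645e-6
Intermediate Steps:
Z(t, X) = -40 (Z(t, X) = -25 + 5*(-3) = -25 - 15 = -40)
R(z) = 3 + z**2 (R(z) = z**2 + 3 = 3 + z**2)
Y(h, H) = -40
g(a) = 1787/196 (g(a) = -85*(-1/98) - 198*(-1/24) = 85/98 + 33/4 = 1787/196)
1/(-112818 + g(Y(R(6), -11))) = 1/(-112818 + 1787/196) = 1/(-22110541/196) = -196/22110541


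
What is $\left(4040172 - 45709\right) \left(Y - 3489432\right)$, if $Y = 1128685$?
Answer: $-9429916543861$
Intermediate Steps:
$\left(4040172 - 45709\right) \left(Y - 3489432\right) = \left(4040172 - 45709\right) \left(1128685 - 3489432\right) = 3994463 \left(-2360747\right) = -9429916543861$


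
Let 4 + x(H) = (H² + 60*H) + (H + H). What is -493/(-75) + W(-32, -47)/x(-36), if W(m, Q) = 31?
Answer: 92219/14100 ≈ 6.5404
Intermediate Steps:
x(H) = -4 + H² + 62*H (x(H) = -4 + ((H² + 60*H) + (H + H)) = -4 + ((H² + 60*H) + 2*H) = -4 + (H² + 62*H) = -4 + H² + 62*H)
-493/(-75) + W(-32, -47)/x(-36) = -493/(-75) + 31/(-4 + (-36)² + 62*(-36)) = -493*(-1/75) + 31/(-4 + 1296 - 2232) = 493/75 + 31/(-940) = 493/75 + 31*(-1/940) = 493/75 - 31/940 = 92219/14100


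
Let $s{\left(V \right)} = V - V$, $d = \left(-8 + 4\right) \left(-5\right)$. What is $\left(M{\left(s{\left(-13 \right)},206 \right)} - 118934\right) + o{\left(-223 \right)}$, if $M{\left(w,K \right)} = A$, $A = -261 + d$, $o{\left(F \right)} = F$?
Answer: $-119398$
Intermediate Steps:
$d = 20$ ($d = \left(-4\right) \left(-5\right) = 20$)
$A = -241$ ($A = -261 + 20 = -241$)
$s{\left(V \right)} = 0$
$M{\left(w,K \right)} = -241$
$\left(M{\left(s{\left(-13 \right)},206 \right)} - 118934\right) + o{\left(-223 \right)} = \left(-241 - 118934\right) - 223 = -119175 - 223 = -119398$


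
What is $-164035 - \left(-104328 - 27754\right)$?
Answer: $-31953$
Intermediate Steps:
$-164035 - \left(-104328 - 27754\right) = -164035 - -132082 = -164035 + 132082 = -31953$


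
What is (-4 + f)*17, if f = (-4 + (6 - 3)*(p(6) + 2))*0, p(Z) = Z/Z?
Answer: -68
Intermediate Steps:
p(Z) = 1
f = 0 (f = (-4 + (6 - 3)*(1 + 2))*0 = (-4 + 3*3)*0 = (-4 + 9)*0 = 5*0 = 0)
(-4 + f)*17 = (-4 + 0)*17 = -4*17 = -68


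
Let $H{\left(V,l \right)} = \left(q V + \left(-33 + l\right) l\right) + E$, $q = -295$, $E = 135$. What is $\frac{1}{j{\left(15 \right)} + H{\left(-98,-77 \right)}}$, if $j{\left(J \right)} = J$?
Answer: $\frac{1}{37530} \approx 2.6645 \cdot 10^{-5}$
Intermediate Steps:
$H{\left(V,l \right)} = 135 - 295 V + l \left(-33 + l\right)$ ($H{\left(V,l \right)} = \left(- 295 V + \left(-33 + l\right) l\right) + 135 = \left(- 295 V + l \left(-33 + l\right)\right) + 135 = 135 - 295 V + l \left(-33 + l\right)$)
$\frac{1}{j{\left(15 \right)} + H{\left(-98,-77 \right)}} = \frac{1}{15 + \left(135 + \left(-77\right)^{2} - -28910 - -2541\right)} = \frac{1}{15 + \left(135 + 5929 + 28910 + 2541\right)} = \frac{1}{15 + 37515} = \frac{1}{37530}$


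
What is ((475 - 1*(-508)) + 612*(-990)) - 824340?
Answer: -1429237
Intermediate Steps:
((475 - 1*(-508)) + 612*(-990)) - 824340 = ((475 + 508) - 605880) - 824340 = (983 - 605880) - 824340 = -604897 - 824340 = -1429237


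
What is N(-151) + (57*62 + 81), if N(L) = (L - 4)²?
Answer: 27640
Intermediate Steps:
N(L) = (-4 + L)²
N(-151) + (57*62 + 81) = (-4 - 151)² + (57*62 + 81) = (-155)² + (3534 + 81) = 24025 + 3615 = 27640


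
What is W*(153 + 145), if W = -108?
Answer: -32184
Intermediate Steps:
W*(153 + 145) = -108*(153 + 145) = -108*298 = -32184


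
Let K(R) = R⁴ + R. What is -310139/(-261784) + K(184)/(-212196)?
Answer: -74999645334509/13887379416 ≈ -5400.6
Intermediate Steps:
K(R) = R + R⁴
-310139/(-261784) + K(184)/(-212196) = -310139/(-261784) + (184 + 184⁴)/(-212196) = -310139*(-1/261784) + (184 + 1146228736)*(-1/212196) = 310139/261784 + 1146228920*(-1/212196) = 310139/261784 - 286557230/53049 = -74999645334509/13887379416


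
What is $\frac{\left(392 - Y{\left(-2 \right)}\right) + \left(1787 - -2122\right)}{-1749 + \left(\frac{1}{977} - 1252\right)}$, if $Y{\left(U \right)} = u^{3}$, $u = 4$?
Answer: $- \frac{4139549}{2931976} \approx -1.4119$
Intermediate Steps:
$Y{\left(U \right)} = 64$ ($Y{\left(U \right)} = 4^{3} = 64$)
$\frac{\left(392 - Y{\left(-2 \right)}\right) + \left(1787 - -2122\right)}{-1749 + \left(\frac{1}{977} - 1252\right)} = \frac{\left(392 - 64\right) + \left(1787 - -2122\right)}{-1749 + \left(\frac{1}{977} - 1252\right)} = \frac{\left(392 - 64\right) + \left(1787 + 2122\right)}{-1749 + \left(\frac{1}{977} - 1252\right)} = \frac{328 + 3909}{-1749 - \frac{1223203}{977}} = \frac{4237}{- \frac{2931976}{977}} = 4237 \left(- \frac{977}{2931976}\right) = - \frac{4139549}{2931976}$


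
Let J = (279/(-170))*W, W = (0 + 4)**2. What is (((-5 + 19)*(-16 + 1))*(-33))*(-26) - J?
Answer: -15313068/85 ≈ -1.8015e+5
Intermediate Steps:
W = 16 (W = 4**2 = 16)
J = -2232/85 (J = (279/(-170))*16 = (279*(-1/170))*16 = -279/170*16 = -2232/85 ≈ -26.259)
(((-5 + 19)*(-16 + 1))*(-33))*(-26) - J = (((-5 + 19)*(-16 + 1))*(-33))*(-26) - 1*(-2232/85) = ((14*(-15))*(-33))*(-26) + 2232/85 = -210*(-33)*(-26) + 2232/85 = 6930*(-26) + 2232/85 = -180180 + 2232/85 = -15313068/85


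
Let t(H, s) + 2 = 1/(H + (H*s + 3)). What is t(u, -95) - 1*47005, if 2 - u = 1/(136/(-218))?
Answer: -536490925/11413 ≈ -47007.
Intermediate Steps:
u = 245/68 (u = 2 - 1/(136/(-218)) = 2 - 1/(136*(-1/218)) = 2 - 1/(-68/109) = 2 - 1*(-109/68) = 2 + 109/68 = 245/68 ≈ 3.6029)
t(H, s) = -2 + 1/(3 + H + H*s) (t(H, s) = -2 + 1/(H + (H*s + 3)) = -2 + 1/(H + (3 + H*s)) = -2 + 1/(3 + H + H*s))
t(u, -95) - 1*47005 = (-5 - 2*245/68 - 2*245/68*(-95))/(3 + 245/68 + (245/68)*(-95)) - 1*47005 = (-5 - 245/34 + 23275/34)/(3 + 245/68 - 23275/68) - 47005 = (11430/17)/(-11413/34) - 47005 = -34/11413*11430/17 - 47005 = -22860/11413 - 47005 = -536490925/11413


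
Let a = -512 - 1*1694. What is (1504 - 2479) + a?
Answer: -3181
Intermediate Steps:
a = -2206 (a = -512 - 1694 = -2206)
(1504 - 2479) + a = (1504 - 2479) - 2206 = -975 - 2206 = -3181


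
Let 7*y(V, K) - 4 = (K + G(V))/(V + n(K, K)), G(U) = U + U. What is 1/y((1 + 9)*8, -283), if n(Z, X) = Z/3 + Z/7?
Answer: 8050/7183 ≈ 1.1207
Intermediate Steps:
G(U) = 2*U
n(Z, X) = 10*Z/21 (n(Z, X) = Z*(⅓) + Z*(⅐) = Z/3 + Z/7 = 10*Z/21)
y(V, K) = 4/7 + (K + 2*V)/(7*(V + 10*K/21)) (y(V, K) = 4/7 + ((K + 2*V)/(V + 10*K/21))/7 = 4/7 + (K + 2*V)/(7*(V + 10*K/21)))
1/y((1 + 9)*8, -283) = 1/((61*(-283) + 126*((1 + 9)*8))/(7*(10*(-283) + 21*((1 + 9)*8)))) = 1/((-17263 + 126*(10*8))/(7*(-2830 + 21*(10*8)))) = 1/((-17263 + 126*80)/(7*(-2830 + 21*80))) = 1/((-17263 + 10080)/(7*(-2830 + 1680))) = 1/((⅐)*(-7183)/(-1150)) = 1/((⅐)*(-1/1150)*(-7183)) = 1/(7183/8050) = 8050/7183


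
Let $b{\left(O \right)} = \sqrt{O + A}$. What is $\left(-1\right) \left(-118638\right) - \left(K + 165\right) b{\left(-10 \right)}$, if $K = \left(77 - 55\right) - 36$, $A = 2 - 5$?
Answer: $118638 - 151 i \sqrt{13} \approx 1.1864 \cdot 10^{5} - 544.44 i$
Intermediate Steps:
$A = -3$ ($A = 2 - 5 = -3$)
$b{\left(O \right)} = \sqrt{-3 + O}$ ($b{\left(O \right)} = \sqrt{O - 3} = \sqrt{-3 + O}$)
$K = -14$ ($K = 22 - 36 = -14$)
$\left(-1\right) \left(-118638\right) - \left(K + 165\right) b{\left(-10 \right)} = \left(-1\right) \left(-118638\right) - \left(-14 + 165\right) \sqrt{-3 - 10} = 118638 - 151 \sqrt{-13} = 118638 - 151 i \sqrt{13}$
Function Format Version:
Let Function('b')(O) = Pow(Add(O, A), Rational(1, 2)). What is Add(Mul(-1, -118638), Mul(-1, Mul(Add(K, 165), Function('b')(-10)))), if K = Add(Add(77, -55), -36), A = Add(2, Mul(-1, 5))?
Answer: Add(118638, Mul(-151, I, Pow(13, Rational(1, 2)))) ≈ Add(1.1864e+5, Mul(-544.44, I))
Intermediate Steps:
A = -3 (A = Add(2, -5) = -3)
Function('b')(O) = Pow(Add(-3, O), Rational(1, 2)) (Function('b')(O) = Pow(Add(O, -3), Rational(1, 2)) = Pow(Add(-3, O), Rational(1, 2)))
K = -14 (K = Add(22, -36) = -14)
Add(Mul(-1, -118638), Mul(-1, Mul(Add(K, 165), Function('b')(-10)))) = Add(Mul(-1, -118638), Mul(-1, Mul(Add(-14, 165), Pow(Add(-3, -10), Rational(1, 2))))) = Add(118638, Mul(-1, Mul(151, Pow(-13, Rational(1, 2))))) = Add(118638, Mul(-1, Mul(151, Mul(I, Pow(13, Rational(1, 2)))))) = Add(118638, Mul(-1, Mul(151, I, Pow(13, Rational(1, 2))))) = Add(118638, Mul(-151, I, Pow(13, Rational(1, 2))))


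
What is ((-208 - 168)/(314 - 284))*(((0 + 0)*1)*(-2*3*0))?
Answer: 0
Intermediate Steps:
((-208 - 168)/(314 - 284))*(((0 + 0)*1)*(-2*3*0)) = (-376/30)*((0*1)*(-6*0)) = (-376*1/30)*(0*0) = -188/15*0 = 0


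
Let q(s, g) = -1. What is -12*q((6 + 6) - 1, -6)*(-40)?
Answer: -480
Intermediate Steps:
-12*q((6 + 6) - 1, -6)*(-40) = -12*(-1)*(-40) = 12*(-40) = -480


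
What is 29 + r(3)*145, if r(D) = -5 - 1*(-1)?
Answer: -551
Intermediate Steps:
r(D) = -4 (r(D) = -5 + 1 = -4)
29 + r(3)*145 = 29 - 4*145 = 29 - 580 = -551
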